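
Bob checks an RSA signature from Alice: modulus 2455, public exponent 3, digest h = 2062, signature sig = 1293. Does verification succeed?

sig^3 mod 2455 = 2062
2062 = h, so the signature checks out.

passes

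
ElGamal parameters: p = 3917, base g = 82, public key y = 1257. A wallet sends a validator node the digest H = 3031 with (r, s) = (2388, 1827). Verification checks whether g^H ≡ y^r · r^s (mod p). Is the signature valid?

valid

Left side g^H mod p:
82^2 = 6724 ≡ 2807
82^4 ≡ 2807^2 = 7879249 ≡ 2162
82^8 ≡ 2162^2 = 4674244 ≡ 1263
82^16 ≡ 1263^2 = 1595169 ≡ 950
82^32 ≡ 950^2 = 902500 ≡ 1590
82^64 ≡ 1590^2 = 2528100 ≡ 1635
82^128 ≡ 1635^2 = 2673225 ≡ 1831
82^256 ≡ 1831^2 = 3352561 ≡ 3526
82^512 ≡ 3526^2 = 12432676 ≡ 118
82^1024 ≡ 118^2 = 13924 ≡ 2173
82^2048 ≡ 2173^2 = 4721929 ≡ 1944
3031 = 2048 + 512 + 256 + 128 + 64 + 16 + 4 + 2 + 1, so 82^3031 ≡ 1944·118·3526·1831·1635·950·2162·2807·82 ≡ 3904 (mod 3917)
Right side y^r · r^s mod p:
1257^2 = 1580049 ≡ 1498
1257^4 ≡ 1498^2 = 2244004 ≡ 3480
1257^8 ≡ 3480^2 = 12110400 ≡ 2953
1257^16 ≡ 2953^2 = 8720209 ≡ 967
1257^32 ≡ 967^2 = 935089 ≡ 2843
1257^64 ≡ 2843^2 = 8082649 ≡ 1878
1257^128 ≡ 1878^2 = 3526884 ≡ 1584
1257^256 ≡ 1584^2 = 2509056 ≡ 2176
1257^512 ≡ 2176^2 = 4734976 ≡ 3240
1257^1024 ≡ 3240^2 = 10497600 ≡ 40
1257^2048 ≡ 40^2 = 1600
2388 = 2048 + 256 + 64 + 16 + 4, so 1257^2388 ≡ 1600·2176·1878·967·3480 ≡ 3140 (mod 3917)
2388^2 = 5702544 ≡ 3309
2388^4 ≡ 3309^2 = 10949481 ≡ 1466
2388^8 ≡ 1466^2 = 2149156 ≡ 2640
2388^16 ≡ 2640^2 = 6969600 ≡ 1257
2388^32 ≡ 1257^2 = 1580049 ≡ 1498
2388^64 ≡ 1498^2 = 2244004 ≡ 3480
2388^128 ≡ 3480^2 = 12110400 ≡ 2953
2388^256 ≡ 2953^2 = 8720209 ≡ 967
2388^512 ≡ 967^2 = 935089 ≡ 2843
2388^1024 ≡ 2843^2 = 8082649 ≡ 1878
1827 = 1024 + 512 + 256 + 32 + 2 + 1, so 2388^1827 ≡ 1878·2843·967·1498·3309·2388 ≡ 610 (mod 3917)
3140·610 = 1915400 ≡ 3904 (mod 3917)
3904 ≡ 3904 (mod 3917), so the signature is genuine.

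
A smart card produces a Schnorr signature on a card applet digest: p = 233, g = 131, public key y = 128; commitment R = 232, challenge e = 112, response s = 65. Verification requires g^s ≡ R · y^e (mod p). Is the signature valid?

valid

g^s mod p:
131^2 = 17161 ≡ 152
131^4 ≡ 152^2 = 23104 ≡ 37
131^8 ≡ 37^2 = 1369 ≡ 204
131^16 ≡ 204^2 = 41616 ≡ 142
131^32 ≡ 142^2 = 20164 ≡ 126
131^64 ≡ 126^2 = 15876 ≡ 32
65 = 64 + 1, so 131^65 ≡ 32·131 ≡ 231 (mod 233)
R · y^e mod p:
128^2 = 16384 ≡ 74
128^4 ≡ 74^2 = 5476 ≡ 117
128^8 ≡ 117^2 = 13689 ≡ 175
128^16 ≡ 175^2 = 30625 ≡ 102
128^32 ≡ 102^2 = 10404 ≡ 152
128^64 ≡ 152^2 = 23104 ≡ 37
112 = 64 + 32 + 16, so 128^112 ≡ 37·152·102 ≡ 2 (mod 233)
232·2 = 464 ≡ 231 (mod 233)
231 ≡ 231 (mod 233); signature holds.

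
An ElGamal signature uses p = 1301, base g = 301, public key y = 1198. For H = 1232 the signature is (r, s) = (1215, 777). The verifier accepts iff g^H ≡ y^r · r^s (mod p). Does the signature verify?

Left side g^H mod p:
301^2 = 90601 ≡ 832
301^4 ≡ 832^2 = 692224 ≡ 92
301^8 ≡ 92^2 = 8464 ≡ 658
301^16 ≡ 658^2 = 432964 ≡ 1032
301^32 ≡ 1032^2 = 1065024 ≡ 806
301^64 ≡ 806^2 = 649636 ≡ 437
301^128 ≡ 437^2 = 190969 ≡ 1023
301^256 ≡ 1023^2 = 1046529 ≡ 525
301^512 ≡ 525^2 = 275625 ≡ 1114
301^1024 ≡ 1114^2 = 1240996 ≡ 1143
1232 = 1024 + 128 + 64 + 16, so 301^1232 ≡ 1143·1023·437·1032 ≡ 420 (mod 1301)
Right side y^r · r^s mod p:
1198^2 = 1435204 ≡ 201
1198^4 ≡ 201^2 = 40401 ≡ 70
1198^8 ≡ 70^2 = 4900 ≡ 997
1198^16 ≡ 997^2 = 994009 ≡ 45
1198^32 ≡ 45^2 = 2025 ≡ 724
1198^64 ≡ 724^2 = 524176 ≡ 1174
1198^128 ≡ 1174^2 = 1378276 ≡ 517
1198^256 ≡ 517^2 = 267289 ≡ 584
1198^512 ≡ 584^2 = 341056 ≡ 194
1198^1024 ≡ 194^2 = 37636 ≡ 1208
1215 = 1024 + 128 + 32 + 16 + 8 + 4 + 2 + 1, so 1198^1215 ≡ 1208·517·724·45·997·70·201·1198 ≡ 1269 (mod 1301)
1215^2 = 1476225 ≡ 891
1215^4 ≡ 891^2 = 793881 ≡ 271
1215^8 ≡ 271^2 = 73441 ≡ 585
1215^16 ≡ 585^2 = 342225 ≡ 62
1215^32 ≡ 62^2 = 3844 ≡ 1242
1215^64 ≡ 1242^2 = 1542564 ≡ 879
1215^128 ≡ 879^2 = 772641 ≡ 1148
1215^256 ≡ 1148^2 = 1317904 ≡ 1292
1215^512 ≡ 1292^2 = 1669264 ≡ 81
777 = 512 + 256 + 8 + 1, so 1215^777 ≡ 81·1292·585·1215 ≡ 800 (mod 1301)
1269·800 = 1015200 ≡ 420 (mod 1301)
420 ≡ 420 (mod 1301), so the signature is genuine.

verifies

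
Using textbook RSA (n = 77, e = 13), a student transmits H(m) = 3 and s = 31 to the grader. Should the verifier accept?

Squares mod 77: s^1≡31, s^2≡37, s^4≡60, s^8≡58
13 = 8 + 4 + 1, so s^13 ≡ 58·60·31 ≡ 3 (mod 77)
Since 3 equals the digest 3, verification succeeds.

accept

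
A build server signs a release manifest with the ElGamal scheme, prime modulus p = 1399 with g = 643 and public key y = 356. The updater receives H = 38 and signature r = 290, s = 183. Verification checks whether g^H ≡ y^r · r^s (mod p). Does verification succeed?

Left side g^H mod p:
643^2 = 413449 ≡ 744
643^4 ≡ 744^2 = 553536 ≡ 931
643^8 ≡ 931^2 = 866761 ≡ 780
643^16 ≡ 780^2 = 608400 ≡ 1234
643^32 ≡ 1234^2 = 1522756 ≡ 644
38 = 32 + 4 + 2, so 643^38 ≡ 644·931·744 ≡ 269 (mod 1399)
Right side y^r · r^s mod p:
356^2 = 126736 ≡ 826
356^4 ≡ 826^2 = 682276 ≡ 963
356^8 ≡ 963^2 = 927369 ≡ 1231
356^16 ≡ 1231^2 = 1515361 ≡ 244
356^32 ≡ 244^2 = 59536 ≡ 778
356^64 ≡ 778^2 = 605284 ≡ 916
356^128 ≡ 916^2 = 839056 ≡ 1055
356^256 ≡ 1055^2 = 1113025 ≡ 820
290 = 256 + 32 + 2, so 356^290 ≡ 820·778·826 ≡ 625 (mod 1399)
290^2 = 84100 ≡ 160
290^4 ≡ 160^2 = 25600 ≡ 418
290^8 ≡ 418^2 = 174724 ≡ 1248
290^16 ≡ 1248^2 = 1557504 ≡ 417
290^32 ≡ 417^2 = 173889 ≡ 413
290^64 ≡ 413^2 = 170569 ≡ 1290
290^128 ≡ 1290^2 = 1664100 ≡ 689
183 = 128 + 32 + 16 + 4 + 2 + 1, so 290^183 ≡ 689·413·417·418·160·290 ≡ 411 (mod 1399)
625·411 = 256875 ≡ 858 (mod 1399)
269 ≠ 858, so verification fails.

fails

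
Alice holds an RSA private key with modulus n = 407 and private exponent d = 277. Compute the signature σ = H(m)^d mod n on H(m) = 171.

Squares mod 407: (H(m))^1≡171, (H(m))^2≡344, (H(m))^4≡306, (H(m))^8≡26, (H(m))^16≡269, (H(m))^32≡322, (H(m))^64≡306, (H(m))^128≡26, (H(m))^256≡269
277 = 256 + 16 + 4 + 1, so (H(m))^277 ≡ 269·269·306·171 ≡ 393 (mod 407)

393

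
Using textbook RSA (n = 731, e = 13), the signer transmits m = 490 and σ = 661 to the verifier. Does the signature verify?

does not verify

σ^2 ≡ 661^2 = 436921 ≡ 514
σ^4 ≡ 514^2 = 264196 ≡ 305
σ^8 ≡ 305^2 = 93025 ≡ 188
13 = 8 + 4 + 1, so σ^13 ≡ 188·305·661 ≡ 121 (mod 731)
The recovered value 121 does not match the digest 490.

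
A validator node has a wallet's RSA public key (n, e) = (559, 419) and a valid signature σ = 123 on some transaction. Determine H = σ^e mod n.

σ^419 mod 559 = 50

50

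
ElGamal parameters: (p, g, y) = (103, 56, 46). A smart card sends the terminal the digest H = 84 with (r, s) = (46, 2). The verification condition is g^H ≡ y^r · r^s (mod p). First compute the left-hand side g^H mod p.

Squares mod 103: 56^1≡56, 56^2≡46, 56^4≡56, 56^8≡46, 56^16≡56, 56^32≡46, 56^64≡56
84 = 64 + 16 + 4, so 56^84 ≡ 56·56·56 ≡ 1 (mod 103)

1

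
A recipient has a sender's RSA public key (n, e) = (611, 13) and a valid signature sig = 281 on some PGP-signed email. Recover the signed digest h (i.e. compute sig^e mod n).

281

sig^2 ≡ 281^2 = 78961 ≡ 142
sig^4 ≡ 142^2 = 20164 ≡ 1
sig^8 ≡ 1^2 = 1
13 = 8 + 4 + 1, so sig^13 ≡ 1·1·281 ≡ 281 (mod 611)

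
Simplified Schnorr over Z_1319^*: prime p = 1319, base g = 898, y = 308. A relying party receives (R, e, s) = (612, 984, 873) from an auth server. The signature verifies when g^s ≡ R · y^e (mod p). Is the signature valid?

invalid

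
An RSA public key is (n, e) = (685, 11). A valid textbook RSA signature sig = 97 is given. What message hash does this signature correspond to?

Squares mod 685: sig^1≡97, sig^2≡504, sig^4≡566, sig^8≡461
11 = 8 + 2 + 1, so sig^11 ≡ 461·504·97 ≡ 183 (mod 685)

183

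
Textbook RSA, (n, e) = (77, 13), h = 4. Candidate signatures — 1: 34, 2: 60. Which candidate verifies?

Candidate 1: 34^2 = 1156 ≡ 1; 34^4 ≡ 1^2 = 1; 34^8 ≡ 1^2 = 1; 13 = 8 + 4 + 1, so 34^13 ≡ 1·1·34 ≡ 34 (mod 77)
Candidate 2: 60^2 = 3600 ≡ 58; 60^4 ≡ 58^2 = 3364 ≡ 53; 60^8 ≡ 53^2 = 2809 ≡ 37; 13 = 8 + 4 + 1, so 60^13 ≡ 37·53·60 ≡ 4 (mod 77)
  → matches h = 4

2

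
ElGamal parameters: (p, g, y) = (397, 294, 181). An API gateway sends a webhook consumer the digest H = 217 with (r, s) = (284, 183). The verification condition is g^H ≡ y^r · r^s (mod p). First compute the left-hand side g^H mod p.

15

Squares mod 397: 294^1≡294, 294^2≡287, 294^4≡190, 294^8≡370, 294^16≡332, 294^32≡255, 294^64≡314, 294^128≡140
217 = 128 + 64 + 16 + 8 + 1, so 294^217 ≡ 140·314·332·370·294 ≡ 15 (mod 397)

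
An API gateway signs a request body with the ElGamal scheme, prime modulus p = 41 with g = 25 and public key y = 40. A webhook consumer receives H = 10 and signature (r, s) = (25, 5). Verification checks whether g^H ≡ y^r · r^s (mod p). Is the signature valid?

Left side g^H mod p:
25^2 = 625 ≡ 10
25^4 ≡ 10^2 = 100 ≡ 18
25^8 ≡ 18^2 = 324 ≡ 37
10 = 8 + 2, so 25^10 ≡ 37·10 ≡ 1 (mod 41)
Right side y^r · r^s mod p:
40^2 = 1600 ≡ 1
40^4 ≡ 1^2 = 1
40^8 ≡ 1^2 = 1
40^16 ≡ 1^2 = 1
25 = 16 + 8 + 1, so 40^25 ≡ 1·1·40 ≡ 40 (mod 41)
25^2 = 625 ≡ 10
25^4 ≡ 10^2 = 100 ≡ 18
5 = 4 + 1, so 25^5 ≡ 18·25 ≡ 40 (mod 41)
40·40 = 1600 ≡ 1 (mod 41)
1 ≡ 1 (mod 41), so the signature is genuine.

valid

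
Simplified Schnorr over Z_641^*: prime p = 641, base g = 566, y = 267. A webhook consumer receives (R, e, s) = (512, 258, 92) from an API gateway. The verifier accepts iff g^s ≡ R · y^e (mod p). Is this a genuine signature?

genuine

g^s mod p:
566^2 = 320356 ≡ 497
566^4 ≡ 497^2 = 247009 ≡ 224
566^8 ≡ 224^2 = 50176 ≡ 178
566^16 ≡ 178^2 = 31684 ≡ 275
566^32 ≡ 275^2 = 75625 ≡ 628
566^64 ≡ 628^2 = 394384 ≡ 169
92 = 64 + 16 + 8 + 4, so 566^92 ≡ 169·275·178·224 ≡ 325 (mod 641)
R · y^e mod p:
267^2 = 71289 ≡ 138
267^4 ≡ 138^2 = 19044 ≡ 455
267^8 ≡ 455^2 = 207025 ≡ 623
267^16 ≡ 623^2 = 388129 ≡ 324
267^32 ≡ 324^2 = 104976 ≡ 493
267^64 ≡ 493^2 = 243049 ≡ 110
267^128 ≡ 110^2 = 12100 ≡ 562
267^256 ≡ 562^2 = 315844 ≡ 472
258 = 256 + 2, so 267^258 ≡ 472·138 ≡ 395 (mod 641)
512·395 = 202240 ≡ 325 (mod 641)
325 ≡ 325 (mod 641); signature holds.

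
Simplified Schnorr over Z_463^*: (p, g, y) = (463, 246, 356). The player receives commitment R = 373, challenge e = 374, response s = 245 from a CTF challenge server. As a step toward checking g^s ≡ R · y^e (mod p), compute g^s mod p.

246^2 = 60516 ≡ 326
246^4 ≡ 326^2 = 106276 ≡ 249
246^8 ≡ 249^2 = 62001 ≡ 422
246^16 ≡ 422^2 = 178084 ≡ 292
246^32 ≡ 292^2 = 85264 ≡ 72
246^64 ≡ 72^2 = 5184 ≡ 91
246^128 ≡ 91^2 = 8281 ≡ 410
245 = 128 + 64 + 32 + 16 + 4 + 1, so 246^245 ≡ 410·91·72·292·249·246 ≡ 373 (mod 463)

373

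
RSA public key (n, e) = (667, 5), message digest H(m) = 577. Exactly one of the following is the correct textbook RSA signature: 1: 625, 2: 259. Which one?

Candidate 1: Squares mod 667: 625^1≡625, 625^2≡430, 625^4≡141; 5 = 4 + 1, so 625^5 ≡ 141·625 ≡ 81 (mod 667)
Candidate 2: Squares mod 667: 259^1≡259, 259^2≡381, 259^4≡422; 5 = 4 + 1, so 259^5 ≡ 422·259 ≡ 577 (mod 667)
  → matches H(m) = 577

2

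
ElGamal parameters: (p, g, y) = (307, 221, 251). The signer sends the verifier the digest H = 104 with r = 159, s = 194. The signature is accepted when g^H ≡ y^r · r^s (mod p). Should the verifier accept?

accept

Left side g^H mod p:
221^2 = 48841 ≡ 28
221^4 ≡ 28^2 = 784 ≡ 170
221^8 ≡ 170^2 = 28900 ≡ 42
221^16 ≡ 42^2 = 1764 ≡ 229
221^32 ≡ 229^2 = 52441 ≡ 251
221^64 ≡ 251^2 = 63001 ≡ 66
104 = 64 + 32 + 8, so 221^104 ≡ 66·251·42 ≡ 110 (mod 307)
Right side y^r · r^s mod p:
251^2 = 63001 ≡ 66
251^4 ≡ 66^2 = 4356 ≡ 58
251^8 ≡ 58^2 = 3364 ≡ 294
251^16 ≡ 294^2 = 86436 ≡ 169
251^32 ≡ 169^2 = 28561 ≡ 10
251^64 ≡ 10^2 = 100
251^128 ≡ 100^2 = 10000 ≡ 176
159 = 128 + 16 + 8 + 4 + 2 + 1, so 251^159 ≡ 176·169·294·58·66·251 ≡ 144 (mod 307)
159^2 = 25281 ≡ 107
159^4 ≡ 107^2 = 11449 ≡ 90
159^8 ≡ 90^2 = 8100 ≡ 118
159^16 ≡ 118^2 = 13924 ≡ 109
159^32 ≡ 109^2 = 11881 ≡ 215
159^64 ≡ 215^2 = 46225 ≡ 175
159^128 ≡ 175^2 = 30625 ≡ 232
194 = 128 + 64 + 2, so 159^194 ≡ 232·175·107 ≡ 150 (mod 307)
144·150 = 21600 ≡ 110 (mod 307)
110 ≡ 110 (mod 307), so the signature is genuine.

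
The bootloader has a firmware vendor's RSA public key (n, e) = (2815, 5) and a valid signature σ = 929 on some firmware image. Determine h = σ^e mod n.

2099

σ^2 ≡ 929^2 = 863041 ≡ 1651
σ^4 ≡ 1651^2 = 2725801 ≡ 881
5 = 4 + 1, so σ^5 ≡ 881·929 ≡ 2099 (mod 2815)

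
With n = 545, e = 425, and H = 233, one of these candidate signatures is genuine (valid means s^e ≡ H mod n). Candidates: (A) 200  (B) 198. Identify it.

B

Candidate A: 200^2 = 40000 ≡ 215; 200^4 ≡ 215^2 = 46225 ≡ 445; 200^8 ≡ 445^2 = 198025 ≡ 190; 200^16 ≡ 190^2 = 36100 ≡ 130; 200^32 ≡ 130^2 = 16900 ≡ 5; 200^64 ≡ 5^2 = 25; 200^128 ≡ 25^2 = 625 ≡ 80; 200^256 ≡ 80^2 = 6400 ≡ 405; 425 = 256 + 128 + 32 + 8 + 1, so 200^425 ≡ 405·80·5·190·200 ≡ 460 (mod 545)
Candidate B: 198^2 = 39204 ≡ 509; 198^4 ≡ 509^2 = 259081 ≡ 206; 198^8 ≡ 206^2 = 42436 ≡ 471; 198^16 ≡ 471^2 = 221841 ≡ 26; 198^32 ≡ 26^2 = 676 ≡ 131; 198^64 ≡ 131^2 = 17161 ≡ 266; 198^128 ≡ 266^2 = 70756 ≡ 451; 198^256 ≡ 451^2 = 203401 ≡ 116; 425 = 256 + 128 + 32 + 8 + 1, so 198^425 ≡ 116·451·131·471·198 ≡ 233 (mod 545)
  → matches H = 233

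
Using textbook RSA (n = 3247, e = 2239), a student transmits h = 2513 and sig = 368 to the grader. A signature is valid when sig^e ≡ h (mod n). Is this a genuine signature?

sig^2 ≡ 368^2 = 135424 ≡ 2297
sig^4 ≡ 2297^2 = 5276209 ≡ 3081
sig^8 ≡ 3081^2 = 9492561 ≡ 1580
sig^16 ≡ 1580^2 = 2496400 ≡ 2704
sig^32 ≡ 2704^2 = 7311616 ≡ 2619
sig^64 ≡ 2619^2 = 6859161 ≡ 1497
sig^128 ≡ 1497^2 = 2241009 ≡ 579
sig^256 ≡ 579^2 = 335241 ≡ 800
sig^512 ≡ 800^2 = 640000 ≡ 341
sig^1024 ≡ 341^2 = 116281 ≡ 2636
sig^2048 ≡ 2636^2 = 6948496 ≡ 3163
2239 = 2048 + 128 + 32 + 16 + 8 + 4 + 2 + 1, so sig^2239 ≡ 3163·579·2619·2704·1580·3081·2297·368 ≡ 2513 (mod 3247)
Since 2513 equals the digest 2513, verification succeeds.

genuine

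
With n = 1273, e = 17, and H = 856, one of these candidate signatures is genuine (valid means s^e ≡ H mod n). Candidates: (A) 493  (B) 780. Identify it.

B

Candidate A: 493^17 mod 1273 = 417
Candidate B: 780^17 mod 1273 = 856
  → matches H = 856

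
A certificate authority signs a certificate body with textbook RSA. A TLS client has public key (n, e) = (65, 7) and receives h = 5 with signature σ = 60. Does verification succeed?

passes

σ^2 ≡ 60^2 = 3600 ≡ 25
σ^4 ≡ 25^2 = 625 ≡ 40
7 = 4 + 2 + 1, so σ^7 ≡ 40·25·60 ≡ 5 (mod 65)
5 = h, so the signature checks out.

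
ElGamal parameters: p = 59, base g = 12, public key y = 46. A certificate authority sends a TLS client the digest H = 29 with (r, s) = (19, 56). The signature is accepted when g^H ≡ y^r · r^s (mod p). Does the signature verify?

Left side g^H mod p:
Squares mod 59: 12^1≡12, 12^2≡26, 12^4≡27, 12^8≡21, 12^16≡28
29 = 16 + 8 + 4 + 1, so 12^29 ≡ 28·21·27·12 ≡ 1 (mod 59)
Right side y^r · r^s mod p:
Squares mod 59: 46^1≡46, 46^2≡51, 46^4≡5, 46^8≡25, 46^16≡35
19 = 16 + 2 + 1, so 46^19 ≡ 35·51·46 ≡ 41 (mod 59)
Squares mod 59: 19^1≡19, 19^2≡7, 19^4≡49, 19^8≡41, 19^16≡29, 19^32≡15
56 = 32 + 16 + 8, so 19^56 ≡ 15·29·41 ≡ 17 (mod 59)
41·17 = 697 ≡ 48 (mod 59)
1 ≠ 48, so verification fails.

does not verify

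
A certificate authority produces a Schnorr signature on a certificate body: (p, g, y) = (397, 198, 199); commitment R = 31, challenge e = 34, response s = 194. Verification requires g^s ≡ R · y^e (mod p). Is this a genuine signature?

g^s mod p:
Squares mod 397: 198^1≡198, 198^2≡298, 198^4≡273, 198^8≡290, 198^16≡333, 198^32≡126, 198^64≡393, 198^128≡16
194 = 128 + 64 + 2, so 198^194 ≡ 16·393·298 ≡ 381 (mod 397)
R · y^e mod p:
Squares mod 397: 199^1≡199, 199^2≡298, 199^4≡273, 199^8≡290, 199^16≡333, 199^32≡126
34 = 32 + 2, so 199^34 ≡ 126·298 ≡ 230 (mod 397)
31·230 = 7130 ≡ 381 (mod 397)
381 ≡ 381 (mod 397); signature holds.

genuine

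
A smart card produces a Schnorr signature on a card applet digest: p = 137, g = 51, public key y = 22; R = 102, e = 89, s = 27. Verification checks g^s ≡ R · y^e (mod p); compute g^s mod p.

51^2 = 2601 ≡ 135
51^4 ≡ 135^2 = 18225 ≡ 4
51^8 ≡ 4^2 = 16
51^16 ≡ 16^2 = 256 ≡ 119
27 = 16 + 8 + 2 + 1, so 51^27 ≡ 119·16·135·51 ≡ 58 (mod 137)

58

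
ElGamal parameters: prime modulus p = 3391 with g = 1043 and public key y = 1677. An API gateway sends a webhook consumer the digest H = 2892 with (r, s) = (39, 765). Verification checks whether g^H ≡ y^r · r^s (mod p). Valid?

Left side g^H mod p:
1043^2 = 1087849 ≡ 2729
1043^4 ≡ 2729^2 = 7447441 ≡ 805
1043^8 ≡ 805^2 = 648025 ≡ 344
1043^16 ≡ 344^2 = 118336 ≡ 3042
1043^32 ≡ 3042^2 = 9253764 ≡ 3116
1043^64 ≡ 3116^2 = 9709456 ≡ 1023
1043^128 ≡ 1023^2 = 1046529 ≡ 2101
1043^256 ≡ 2101^2 = 4414201 ≡ 2510
1043^512 ≡ 2510^2 = 6300100 ≡ 3013
1043^1024 ≡ 3013^2 = 9078169 ≡ 462
1043^2048 ≡ 462^2 = 213444 ≡ 3202
2892 = 2048 + 512 + 256 + 64 + 8 + 4, so 1043^2892 ≡ 3202·3013·2510·1023·344·805 ≡ 1696 (mod 3391)
Right side y^r · r^s mod p:
1677^2 = 2812329 ≡ 1190
1677^4 ≡ 1190^2 = 1416100 ≡ 2053
1677^8 ≡ 2053^2 = 4214809 ≡ 3187
1677^16 ≡ 3187^2 = 10156969 ≡ 924
1677^32 ≡ 924^2 = 853776 ≡ 2635
39 = 32 + 4 + 2 + 1, so 1677^39 ≡ 2635·2053·1190·1677 ≡ 3028 (mod 3391)
39^2 = 1521
39^4 ≡ 1521^2 = 2313441 ≡ 779
39^8 ≡ 779^2 = 606841 ≡ 3243
39^16 ≡ 3243^2 = 10517049 ≡ 1558
39^32 ≡ 1558^2 = 2427364 ≡ 2799
39^64 ≡ 2799^2 = 7834401 ≡ 1191
39^128 ≡ 1191^2 = 1418481 ≡ 1043
39^256 ≡ 1043^2 = 1087849 ≡ 2729
39^512 ≡ 2729^2 = 7447441 ≡ 805
765 = 512 + 128 + 64 + 32 + 16 + 8 + 4 + 1, so 39^765 ≡ 805·1043·1191·2799·1558·3243·779·39 ≡ 383 (mod 3391)
3028·383 = 1159724 ≡ 2 (mod 3391)
1696 ≠ 2, so verification fails.

no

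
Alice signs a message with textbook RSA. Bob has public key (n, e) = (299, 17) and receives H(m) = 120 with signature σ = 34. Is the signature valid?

Squares mod 299: σ^1≡34, σ^2≡259, σ^4≡105, σ^8≡261, σ^16≡248
17 = 16 + 1, so σ^17 ≡ 248·34 ≡ 60 (mod 299)
σ^17 mod 299 = 60, but H(m) = 120.

invalid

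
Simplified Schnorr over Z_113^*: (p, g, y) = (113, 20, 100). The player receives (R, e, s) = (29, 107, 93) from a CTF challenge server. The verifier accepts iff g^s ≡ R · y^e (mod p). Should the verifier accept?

g^s mod p:
20^93 mod 113 = 10
R · y^e mod p:
100^107 mod 113 = 104
29·104 = 3016 ≡ 78 (mod 113)
10 ≠ 78; the check fails.

reject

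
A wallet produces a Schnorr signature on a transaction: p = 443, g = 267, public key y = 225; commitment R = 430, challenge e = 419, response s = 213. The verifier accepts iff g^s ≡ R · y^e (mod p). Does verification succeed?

g^s mod p:
267^2 = 71289 ≡ 409
267^4 ≡ 409^2 = 167281 ≡ 270
267^8 ≡ 270^2 = 72900 ≡ 248
267^16 ≡ 248^2 = 61504 ≡ 370
267^32 ≡ 370^2 = 136900 ≡ 13
267^64 ≡ 13^2 = 169
267^128 ≡ 169^2 = 28561 ≡ 209
213 = 128 + 64 + 16 + 4 + 1, so 267^213 ≡ 209·169·370·270·267 ≡ 209 (mod 443)
R · y^e mod p:
225^2 = 50625 ≡ 123
225^4 ≡ 123^2 = 15129 ≡ 67
225^8 ≡ 67^2 = 4489 ≡ 59
225^16 ≡ 59^2 = 3481 ≡ 380
225^32 ≡ 380^2 = 144400 ≡ 425
225^64 ≡ 425^2 = 180625 ≡ 324
225^128 ≡ 324^2 = 104976 ≡ 428
225^256 ≡ 428^2 = 183184 ≡ 225
419 = 256 + 128 + 32 + 2 + 1, so 225^419 ≡ 225·428·425·123·225 ≡ 370 (mod 443)
430·370 = 159100 ≡ 63 (mod 443)
209 ≠ 63; the check fails.

fails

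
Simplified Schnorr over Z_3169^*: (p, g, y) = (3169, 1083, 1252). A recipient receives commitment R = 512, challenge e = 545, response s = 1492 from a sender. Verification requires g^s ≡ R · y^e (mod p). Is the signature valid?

invalid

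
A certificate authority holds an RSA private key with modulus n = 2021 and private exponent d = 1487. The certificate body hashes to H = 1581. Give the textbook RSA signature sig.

1539

Squares mod 2021: H^1≡1581, H^2≡1605, H^4≡1271, H^8≡662, H^16≡1708, H^32≡961, H^64≡1945, H^128≡1734, H^256≡1529, H^512≡1565, H^1024≡1794
1487 = 1024 + 256 + 128 + 64 + 8 + 4 + 2 + 1, so H^1487 ≡ 1794·1529·1734·1945·662·1271·1605·1581 ≡ 1539 (mod 2021)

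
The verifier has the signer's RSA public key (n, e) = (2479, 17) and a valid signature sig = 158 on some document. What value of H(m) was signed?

sig^2 ≡ 158^2 = 24964 ≡ 174
sig^4 ≡ 174^2 = 30276 ≡ 528
sig^8 ≡ 528^2 = 278784 ≡ 1136
sig^16 ≡ 1136^2 = 1290496 ≡ 1416
17 = 16 + 1, so sig^17 ≡ 1416·158 ≡ 618 (mod 2479)

618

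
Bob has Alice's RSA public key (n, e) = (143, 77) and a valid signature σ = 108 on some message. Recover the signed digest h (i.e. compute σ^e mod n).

σ^2 ≡ 108^2 = 11664 ≡ 81
σ^4 ≡ 81^2 = 6561 ≡ 126
σ^8 ≡ 126^2 = 15876 ≡ 3
σ^16 ≡ 3^2 = 9
σ^32 ≡ 9^2 = 81
σ^64 ≡ 81^2 = 6561 ≡ 126
77 = 64 + 8 + 4 + 1, so σ^77 ≡ 126·3·126·108 ≡ 114 (mod 143)

114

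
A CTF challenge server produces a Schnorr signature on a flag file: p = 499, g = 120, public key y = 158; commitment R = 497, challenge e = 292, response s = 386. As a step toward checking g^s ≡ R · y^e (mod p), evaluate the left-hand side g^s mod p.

174

120^2 = 14400 ≡ 428
120^4 ≡ 428^2 = 183184 ≡ 51
120^8 ≡ 51^2 = 2601 ≡ 106
120^16 ≡ 106^2 = 11236 ≡ 258
120^32 ≡ 258^2 = 66564 ≡ 197
120^64 ≡ 197^2 = 38809 ≡ 386
120^128 ≡ 386^2 = 148996 ≡ 294
120^256 ≡ 294^2 = 86436 ≡ 109
386 = 256 + 128 + 2, so 120^386 ≡ 109·294·428 ≡ 174 (mod 499)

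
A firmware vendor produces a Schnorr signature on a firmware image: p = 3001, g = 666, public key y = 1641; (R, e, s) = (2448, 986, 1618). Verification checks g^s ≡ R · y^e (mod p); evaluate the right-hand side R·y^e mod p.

1919

1641^2 = 2692881 ≡ 984
1641^4 ≡ 984^2 = 968256 ≡ 1934
1641^8 ≡ 1934^2 = 3740356 ≡ 1110
1641^16 ≡ 1110^2 = 1232100 ≡ 1690
1641^32 ≡ 1690^2 = 2856100 ≡ 2149
1641^64 ≡ 2149^2 = 4618201 ≡ 2663
1641^128 ≡ 2663^2 = 7091569 ≡ 206
1641^256 ≡ 206^2 = 42436 ≡ 422
1641^512 ≡ 422^2 = 178084 ≡ 1025
986 = 512 + 256 + 128 + 64 + 16 + 8 + 2, so 1641^986 ≡ 1025·422·206·2663·1690·1110·984 ≡ 2444 (mod 3001)
R · y^e ≡ 2448·2444 = 5982912 ≡ 1919 (mod 3001)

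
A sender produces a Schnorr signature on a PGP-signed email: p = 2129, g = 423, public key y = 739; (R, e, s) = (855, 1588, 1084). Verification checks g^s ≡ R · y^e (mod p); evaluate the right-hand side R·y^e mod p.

832

739^2 = 546121 ≡ 1097
739^4 ≡ 1097^2 = 1203409 ≡ 524
739^8 ≡ 524^2 = 274576 ≡ 2064
739^16 ≡ 2064^2 = 4260096 ≡ 2096
739^32 ≡ 2096^2 = 4393216 ≡ 1089
739^64 ≡ 1089^2 = 1185921 ≡ 68
739^128 ≡ 68^2 = 4624 ≡ 366
739^256 ≡ 366^2 = 133956 ≡ 1958
739^512 ≡ 1958^2 = 3833764 ≡ 1564
739^1024 ≡ 1564^2 = 2446096 ≡ 2004
1588 = 1024 + 512 + 32 + 16 + 4, so 739^1588 ≡ 2004·1564·1089·2096·524 ≡ 1998 (mod 2129)
R · y^e ≡ 855·1998 = 1708290 ≡ 832 (mod 2129)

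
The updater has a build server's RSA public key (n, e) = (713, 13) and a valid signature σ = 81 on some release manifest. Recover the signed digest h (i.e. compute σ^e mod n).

σ^2 ≡ 81^2 = 6561 ≡ 144
σ^4 ≡ 144^2 = 20736 ≡ 59
σ^8 ≡ 59^2 = 3481 ≡ 629
13 = 8 + 4 + 1, so σ^13 ≡ 629·59·81 ≡ 696 (mod 713)

696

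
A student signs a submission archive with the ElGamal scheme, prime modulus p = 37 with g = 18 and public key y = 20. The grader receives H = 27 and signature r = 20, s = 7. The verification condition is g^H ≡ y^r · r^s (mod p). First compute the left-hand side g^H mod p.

6

18^2 = 324 ≡ 28
18^4 ≡ 28^2 = 784 ≡ 7
18^8 ≡ 7^2 = 49 ≡ 12
18^16 ≡ 12^2 = 144 ≡ 33
27 = 16 + 8 + 2 + 1, so 18^27 ≡ 33·12·28·18 ≡ 6 (mod 37)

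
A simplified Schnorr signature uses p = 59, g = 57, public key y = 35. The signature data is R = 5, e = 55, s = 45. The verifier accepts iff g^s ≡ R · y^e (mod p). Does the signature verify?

does not verify

g^s mod p:
57^2 = 3249 ≡ 4
57^4 ≡ 4^2 = 16
57^8 ≡ 16^2 = 256 ≡ 20
57^16 ≡ 20^2 = 400 ≡ 46
57^32 ≡ 46^2 = 2116 ≡ 51
45 = 32 + 8 + 4 + 1, so 57^45 ≡ 51·20·16·57 ≡ 46 (mod 59)
R · y^e mod p:
35^2 = 1225 ≡ 45
35^4 ≡ 45^2 = 2025 ≡ 19
35^8 ≡ 19^2 = 361 ≡ 7
35^16 ≡ 7^2 = 49
35^32 ≡ 49^2 = 2401 ≡ 41
55 = 32 + 16 + 4 + 2 + 1, so 35^55 ≡ 41·49·19·45·35 ≡ 36 (mod 59)
5·36 = 180 ≡ 3 (mod 59)
46 ≠ 3; the check fails.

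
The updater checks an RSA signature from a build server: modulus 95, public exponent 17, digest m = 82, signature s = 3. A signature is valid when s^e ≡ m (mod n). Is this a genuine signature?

forged

s^2 ≡ 3^2 = 9
s^4 ≡ 9^2 = 81
s^8 ≡ 81^2 = 6561 ≡ 6
s^16 ≡ 6^2 = 36
17 = 16 + 1, so s^17 ≡ 36·3 ≡ 13 (mod 95)
s^17 mod 95 = 13, but m = 82.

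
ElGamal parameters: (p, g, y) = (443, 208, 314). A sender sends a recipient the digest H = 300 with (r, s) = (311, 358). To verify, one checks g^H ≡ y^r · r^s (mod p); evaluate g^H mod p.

161

208^300 mod 443 = 161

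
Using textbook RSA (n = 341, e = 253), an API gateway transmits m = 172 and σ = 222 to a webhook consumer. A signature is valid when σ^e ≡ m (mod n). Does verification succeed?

fails

σ^2 ≡ 222^2 = 49284 ≡ 180
σ^4 ≡ 180^2 = 32400 ≡ 5
σ^8 ≡ 5^2 = 25
σ^16 ≡ 25^2 = 625 ≡ 284
σ^32 ≡ 284^2 = 80656 ≡ 180
σ^64 ≡ 180^2 = 32400 ≡ 5
σ^128 ≡ 5^2 = 25
253 = 128 + 64 + 32 + 16 + 8 + 4 + 1, so σ^253 ≡ 25·5·180·284·25·5·222 ≡ 129 (mod 341)
σ^253 mod 341 = 129, but m = 172.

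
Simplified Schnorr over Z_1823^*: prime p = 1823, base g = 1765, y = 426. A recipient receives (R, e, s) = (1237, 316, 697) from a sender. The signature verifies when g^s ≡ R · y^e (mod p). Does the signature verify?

verifies

g^s mod p:
1765^2 = 3115225 ≡ 1541
1765^4 ≡ 1541^2 = 2374681 ≡ 1135
1765^8 ≡ 1135^2 = 1288225 ≡ 1187
1765^16 ≡ 1187^2 = 1408969 ≡ 1613
1765^32 ≡ 1613^2 = 2601769 ≡ 348
1765^64 ≡ 348^2 = 121104 ≡ 786
1765^128 ≡ 786^2 = 617796 ≡ 1622
1765^256 ≡ 1622^2 = 2630884 ≡ 295
1765^512 ≡ 295^2 = 87025 ≡ 1344
697 = 512 + 128 + 32 + 16 + 8 + 1, so 1765^697 ≡ 1344·1622·348·1613·1187·1765 ≡ 1667 (mod 1823)
R · y^e mod p:
426^2 = 181476 ≡ 999
426^4 ≡ 999^2 = 998001 ≡ 820
426^8 ≡ 820^2 = 672400 ≡ 1536
426^16 ≡ 1536^2 = 2359296 ≡ 334
426^32 ≡ 334^2 = 111556 ≡ 353
426^64 ≡ 353^2 = 124609 ≡ 645
426^128 ≡ 645^2 = 416025 ≡ 381
426^256 ≡ 381^2 = 145161 ≡ 1144
316 = 256 + 32 + 16 + 8 + 4, so 426^316 ≡ 1144·353·334·1536·820 ≡ 722 (mod 1823)
1237·722 = 893114 ≡ 1667 (mod 1823)
1667 ≡ 1667 (mod 1823); signature holds.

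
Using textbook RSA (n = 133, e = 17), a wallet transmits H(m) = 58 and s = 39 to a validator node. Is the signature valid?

s^2 ≡ 39^2 = 1521 ≡ 58
s^4 ≡ 58^2 = 3364 ≡ 39
s^8 ≡ 39^2 = 1521 ≡ 58
s^16 ≡ 58^2 = 3364 ≡ 39
17 = 16 + 1, so s^17 ≡ 39·39 ≡ 58 (mod 133)
s^17 mod 133 = 58 matches H(m).

valid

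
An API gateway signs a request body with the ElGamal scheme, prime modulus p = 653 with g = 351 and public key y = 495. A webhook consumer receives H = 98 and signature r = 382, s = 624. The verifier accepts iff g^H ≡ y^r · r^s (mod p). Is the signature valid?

Left side g^H mod p:
Squares mod 653: 351^1≡351, 351^2≡437, 351^4≡293, 351^8≡306, 351^16≡257, 351^32≡96, 351^64≡74
98 = 64 + 32 + 2, so 351^98 ≡ 74·96·437 ≡ 86 (mod 653)
Right side y^r · r^s mod p:
Squares mod 653: 495^1≡495, 495^2≡150, 495^4≡298, 495^8≡649, 495^16≡16, 495^32≡256, 495^64≡236, 495^128≡191, 495^256≡566
382 = 256 + 64 + 32 + 16 + 8 + 4 + 2, so 495^382 ≡ 566·236·256·16·649·298·150 ≡ 59 (mod 653)
Squares mod 653: 382^1≡382, 382^2≡305, 382^4≡299, 382^8≡593, 382^16≡335, 382^32≡562, 382^64≡445, 382^128≡166, 382^256≡130, 382^512≡575
624 = 512 + 64 + 32 + 16, so 382^624 ≡ 575·445·562·335 ≡ 90 (mod 653)
59·90 = 5310 ≡ 86 (mod 653)
86 ≡ 86 (mod 653), so the signature is genuine.

valid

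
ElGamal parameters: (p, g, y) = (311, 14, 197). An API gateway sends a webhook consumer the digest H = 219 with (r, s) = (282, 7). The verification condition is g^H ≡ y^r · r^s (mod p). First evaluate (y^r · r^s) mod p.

240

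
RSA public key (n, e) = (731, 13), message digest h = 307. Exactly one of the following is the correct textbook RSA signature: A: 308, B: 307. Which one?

B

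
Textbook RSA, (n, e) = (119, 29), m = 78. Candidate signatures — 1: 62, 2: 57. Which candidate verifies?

Candidate 1: Squares mod 119: 62^1≡62, 62^2≡36, 62^4≡106, 62^8≡50, 62^16≡1; 29 = 16 + 8 + 4 + 1, so 62^29 ≡ 1·50·106·62 ≡ 41 (mod 119)
Candidate 2: Squares mod 119: 57^1≡57, 57^2≡36, 57^4≡106, 57^8≡50, 57^16≡1; 29 = 16 + 8 + 4 + 1, so 57^29 ≡ 1·50·106·57 ≡ 78 (mod 119)
  → matches m = 78

2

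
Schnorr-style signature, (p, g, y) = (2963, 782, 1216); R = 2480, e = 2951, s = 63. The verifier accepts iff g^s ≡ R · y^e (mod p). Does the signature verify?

verifies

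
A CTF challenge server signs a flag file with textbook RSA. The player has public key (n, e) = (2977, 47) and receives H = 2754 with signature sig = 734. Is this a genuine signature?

genuine

Squares mod 2977: sig^1≡734, sig^2≡2896, sig^4≡607, sig^8≡2278, sig^16≡373, sig^32≡2187
47 = 32 + 8 + 4 + 2 + 1, so sig^47 ≡ 2187·2278·607·2896·734 ≡ 2754 (mod 2977)
sig^47 mod 2977 = 2754 matches H.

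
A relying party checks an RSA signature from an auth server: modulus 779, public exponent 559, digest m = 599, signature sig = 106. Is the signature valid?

invalid

Squares mod 779: sig^1≡106, sig^2≡330, sig^4≡619, sig^8≡672, sig^16≡543, sig^32≡387, sig^64≡201, sig^128≡672, sig^256≡543, sig^512≡387
559 = 512 + 32 + 8 + 4 + 2 + 1, so sig^559 ≡ 387·387·672·619·330·106 ≡ 258 (mod 779)
The recovered value 258 does not match the digest 599.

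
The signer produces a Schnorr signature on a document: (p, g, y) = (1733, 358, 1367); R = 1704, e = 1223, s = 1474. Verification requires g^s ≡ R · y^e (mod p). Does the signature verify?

does not verify

g^s mod p:
Squares mod 1733: 358^1≡358, 358^2≡1655, 358^4≡885, 358^8≡1642, 358^16≡1349, 358^32≡151, 358^64≡272, 358^128≡1198, 358^256≡280, 358^512≡415, 358^1024≡658
1474 = 1024 + 256 + 128 + 64 + 2, so 358^1474 ≡ 658·280·1198·272·1655 ≡ 825 (mod 1733)
R · y^e mod p:
Squares mod 1733: 1367^1≡1367, 1367^2≡515, 1367^4≡76, 1367^8≡577, 1367^16≡193, 1367^32≡856, 1367^64≡1410, 1367^128≡349, 1367^256≡491, 1367^512≡194, 1367^1024≡1243
1223 = 1024 + 128 + 64 + 4 + 2 + 1, so 1367^1223 ≡ 1243·349·1410·76·515·1367 ≡ 815 (mod 1733)
1704·815 = 1388760 ≡ 627 (mod 1733)
825 ≠ 627; the check fails.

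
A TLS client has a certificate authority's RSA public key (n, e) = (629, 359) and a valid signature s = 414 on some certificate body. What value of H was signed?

201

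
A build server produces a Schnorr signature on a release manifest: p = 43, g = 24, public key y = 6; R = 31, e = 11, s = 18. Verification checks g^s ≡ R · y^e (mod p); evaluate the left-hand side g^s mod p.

24^2 = 576 ≡ 17
24^4 ≡ 17^2 = 289 ≡ 31
24^8 ≡ 31^2 = 961 ≡ 15
24^16 ≡ 15^2 = 225 ≡ 10
18 = 16 + 2, so 24^18 ≡ 10·17 ≡ 41 (mod 43)

41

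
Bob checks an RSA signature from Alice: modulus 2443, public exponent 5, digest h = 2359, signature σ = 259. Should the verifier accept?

Squares mod 2443: σ^1≡259, σ^2≡1120, σ^4≡1141
5 = 4 + 1, so σ^5 ≡ 1141·259 ≡ 2359 (mod 2443)
Since 2359 equals the digest 2359, verification succeeds.

accept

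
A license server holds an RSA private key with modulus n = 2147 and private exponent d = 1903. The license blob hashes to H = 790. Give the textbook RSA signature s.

Squares mod 2147: H^1≡790, H^2≡1470, H^4≡1018, H^8≡1470, H^16≡1018, H^32≡1470, H^64≡1018, H^128≡1470, H^256≡1018, H^512≡1470, H^1024≡1018
1903 = 1024 + 512 + 256 + 64 + 32 + 8 + 4 + 2 + 1, so H^1903 ≡ 1018·1470·1018·1018·1470·1470·1018·1470·790 ≡ 790 (mod 2147)

790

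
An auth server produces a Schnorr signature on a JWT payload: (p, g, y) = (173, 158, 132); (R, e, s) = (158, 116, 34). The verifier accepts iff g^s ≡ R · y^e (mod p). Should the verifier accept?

g^s mod p:
158^2 = 24964 ≡ 52
158^4 ≡ 52^2 = 2704 ≡ 109
158^8 ≡ 109^2 = 11881 ≡ 117
158^16 ≡ 117^2 = 13689 ≡ 22
158^32 ≡ 22^2 = 484 ≡ 138
34 = 32 + 2, so 158^34 ≡ 138·52 ≡ 83 (mod 173)
R · y^e mod p:
132^2 = 17424 ≡ 124
132^4 ≡ 124^2 = 15376 ≡ 152
132^8 ≡ 152^2 = 23104 ≡ 95
132^16 ≡ 95^2 = 9025 ≡ 29
132^32 ≡ 29^2 = 841 ≡ 149
132^64 ≡ 149^2 = 22201 ≡ 57
116 = 64 + 32 + 16 + 4, so 132^116 ≡ 57·149·29·152 ≡ 117 (mod 173)
158·117 = 18486 ≡ 148 (mod 173)
83 ≠ 148; the check fails.

reject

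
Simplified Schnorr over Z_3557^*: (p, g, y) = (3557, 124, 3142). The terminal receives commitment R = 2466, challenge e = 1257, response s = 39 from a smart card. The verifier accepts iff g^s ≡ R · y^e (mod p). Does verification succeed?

g^s mod p:
124^2 = 15376 ≡ 1148
124^4 ≡ 1148^2 = 1317904 ≡ 1814
124^8 ≡ 1814^2 = 3290596 ≡ 371
124^16 ≡ 371^2 = 137641 ≡ 2475
124^32 ≡ 2475^2 = 6125625 ≡ 471
39 = 32 + 4 + 2 + 1, so 124^39 ≡ 471·1814·1148·124 ≡ 1610 (mod 3557)
R · y^e mod p:
3142^2 = 9872164 ≡ 1489
3142^4 ≡ 1489^2 = 2217121 ≡ 1110
3142^8 ≡ 1110^2 = 1232100 ≡ 1378
3142^16 ≡ 1378^2 = 1898884 ≡ 3003
3142^32 ≡ 3003^2 = 9018009 ≡ 1014
3142^64 ≡ 1014^2 = 1028196 ≡ 223
3142^128 ≡ 223^2 = 49729 ≡ 3488
3142^256 ≡ 3488^2 = 12166144 ≡ 1204
3142^512 ≡ 1204^2 = 1449616 ≡ 1917
3142^1024 ≡ 1917^2 = 3674889 ≡ 508
1257 = 1024 + 128 + 64 + 32 + 8 + 1, so 3142^1257 ≡ 508·3488·223·1014·1378·3142 ≡ 1147 (mod 3557)
2466·1147 = 2828502 ≡ 687 (mod 3557)
1610 ≠ 687; the check fails.

fails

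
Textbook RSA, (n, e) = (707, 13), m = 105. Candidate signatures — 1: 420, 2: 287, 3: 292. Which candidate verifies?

2

Candidate 1: Squares mod 707: 420^1≡420, 420^2≡357, 420^4≡189, 420^8≡371; 13 = 8 + 4 + 1, so 420^13 ≡ 371·189·420 ≡ 602 (mod 707)
Candidate 2: Squares mod 707: 287^1≡287, 287^2≡357, 287^4≡189, 287^8≡371; 13 = 8 + 4 + 1, so 287^13 ≡ 371·189·287 ≡ 105 (mod 707)
  → matches m = 105
Candidate 3: Squares mod 707: 292^1≡292, 292^2≡424, 292^4≡198, 292^8≡319; 13 = 8 + 4 + 1, so 292^13 ≡ 319·198·292 ≡ 502 (mod 707)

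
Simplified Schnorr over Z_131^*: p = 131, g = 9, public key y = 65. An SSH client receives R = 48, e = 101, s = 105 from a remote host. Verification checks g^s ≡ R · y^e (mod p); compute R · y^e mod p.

84

Squares mod 131: 65^1≡65, 65^2≡33, 65^4≡41, 65^8≡109, 65^16≡91, 65^32≡28, 65^64≡129
101 = 64 + 32 + 4 + 1, so 65^101 ≡ 129·28·41·65 ≡ 100 (mod 131)
R · y^e ≡ 48·100 = 4800 ≡ 84 (mod 131)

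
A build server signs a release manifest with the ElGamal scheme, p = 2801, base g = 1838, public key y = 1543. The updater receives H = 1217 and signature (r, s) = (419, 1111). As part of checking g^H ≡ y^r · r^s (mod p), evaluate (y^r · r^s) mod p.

924

Squares mod 2801: 1543^1≡1543, 1543^2≡2800, 1543^4≡1, 1543^8≡1, 1543^16≡1, 1543^32≡1, 1543^64≡1, 1543^128≡1, 1543^256≡1
419 = 256 + 128 + 32 + 2 + 1, so 1543^419 ≡ 1·1·1·2800·1543 ≡ 1258 (mod 2801)
Squares mod 2801: 419^1≡419, 419^2≡1899, 419^4≡1314, 419^8≡1180, 419^16≡303, 419^32≡2177, 419^64≡37, 419^128≡1369, 419^256≡292, 419^512≡1234, 419^1024≡1813
1111 = 1024 + 64 + 16 + 4 + 2 + 1, so 419^1111 ≡ 1813·37·303·1314·1899·419 ≡ 23 (mod 2801)
y^r · r^s ≡ 1258·23 = 28934 ≡ 924 (mod 2801)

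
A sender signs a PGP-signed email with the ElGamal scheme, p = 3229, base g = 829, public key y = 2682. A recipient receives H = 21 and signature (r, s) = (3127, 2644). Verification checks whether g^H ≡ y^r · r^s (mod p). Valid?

no

Left side g^H mod p:
829^2 = 687241 ≡ 2693
829^4 ≡ 2693^2 = 7252249 ≡ 3144
829^8 ≡ 3144^2 = 9884736 ≡ 767
829^16 ≡ 767^2 = 588289 ≡ 611
21 = 16 + 4 + 1, so 829^21 ≡ 611·3144·829 ≡ 1371 (mod 3229)
Right side y^r · r^s mod p:
2682^2 = 7193124 ≡ 2141
2682^4 ≡ 2141^2 = 4583881 ≡ 1930
2682^8 ≡ 1930^2 = 3724900 ≡ 1863
2682^16 ≡ 1863^2 = 3470769 ≡ 2823
2682^32 ≡ 2823^2 = 7969329 ≡ 157
2682^64 ≡ 157^2 = 24649 ≡ 2046
2682^128 ≡ 2046^2 = 4186116 ≡ 1332
2682^256 ≡ 1332^2 = 1774224 ≡ 1503
2682^512 ≡ 1503^2 = 2259009 ≡ 1938
2682^1024 ≡ 1938^2 = 3755844 ≡ 517
2682^2048 ≡ 517^2 = 267289 ≡ 2511
3127 = 2048 + 1024 + 32 + 16 + 4 + 2 + 1, so 2682^3127 ≡ 2511·517·157·2823·1930·2141·2682 ≡ 889 (mod 3229)
3127^2 = 9778129 ≡ 717
3127^4 ≡ 717^2 = 514089 ≡ 678
3127^8 ≡ 678^2 = 459684 ≡ 1166
3127^16 ≡ 1166^2 = 1359556 ≡ 147
3127^32 ≡ 147^2 = 21609 ≡ 2235
3127^64 ≡ 2235^2 = 4995225 ≡ 3191
3127^128 ≡ 3191^2 = 10182481 ≡ 1444
3127^256 ≡ 1444^2 = 2085136 ≡ 2431
3127^512 ≡ 2431^2 = 5909761 ≡ 691
3127^1024 ≡ 691^2 = 477481 ≡ 2818
3127^2048 ≡ 2818^2 = 7941124 ≡ 1013
2644 = 2048 + 512 + 64 + 16 + 4, so 3127^2644 ≡ 1013·691·3191·147·678 ≡ 182 (mod 3229)
889·182 = 161798 ≡ 348 (mod 3229)
1371 ≠ 348, so verification fails.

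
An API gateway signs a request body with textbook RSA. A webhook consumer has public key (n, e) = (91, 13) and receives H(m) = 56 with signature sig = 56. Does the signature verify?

verifies

Squares mod 91: sig^1≡56, sig^2≡42, sig^4≡35, sig^8≡42
13 = 8 + 4 + 1, so sig^13 ≡ 42·35·56 ≡ 56 (mod 91)
sig^13 mod 91 = 56 matches H(m).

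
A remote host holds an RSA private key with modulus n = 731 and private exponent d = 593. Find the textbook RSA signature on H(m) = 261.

329

(H(m))^2 ≡ 261^2 = 68121 ≡ 138
(H(m))^4 ≡ 138^2 = 19044 ≡ 38
(H(m))^8 ≡ 38^2 = 1444 ≡ 713
(H(m))^16 ≡ 713^2 = 508369 ≡ 324
(H(m))^32 ≡ 324^2 = 104976 ≡ 443
(H(m))^64 ≡ 443^2 = 196249 ≡ 341
(H(m))^128 ≡ 341^2 = 116281 ≡ 52
(H(m))^256 ≡ 52^2 = 2704 ≡ 511
(H(m))^512 ≡ 511^2 = 261121 ≡ 154
593 = 512 + 64 + 16 + 1, so (H(m))^593 ≡ 154·341·324·261 ≡ 329 (mod 731)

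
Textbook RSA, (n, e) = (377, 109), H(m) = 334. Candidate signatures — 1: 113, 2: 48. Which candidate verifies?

Candidate 1: 113^2 = 12769 ≡ 328; 113^4 ≡ 328^2 = 107584 ≡ 139; 113^8 ≡ 139^2 = 19321 ≡ 94; 113^16 ≡ 94^2 = 8836 ≡ 165; 113^32 ≡ 165^2 = 27225 ≡ 81; 113^64 ≡ 81^2 = 6561 ≡ 152; 109 = 64 + 32 + 8 + 4 + 1, so 113^109 ≡ 152·81·94·139·113 ≡ 334 (mod 377)
  → matches H(m) = 334
Candidate 2: 48^2 = 2304 ≡ 42; 48^4 ≡ 42^2 = 1764 ≡ 256; 48^8 ≡ 256^2 = 65536 ≡ 315; 48^16 ≡ 315^2 = 99225 ≡ 74; 48^32 ≡ 74^2 = 5476 ≡ 198; 48^64 ≡ 198^2 = 39204 ≡ 373; 109 = 64 + 32 + 8 + 4 + 1, so 48^109 ≡ 373·198·315·256·48 ≡ 321 (mod 377)

1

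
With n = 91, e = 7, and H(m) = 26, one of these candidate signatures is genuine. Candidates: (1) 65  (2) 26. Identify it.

Candidate 1: 65^2 = 4225 ≡ 39; 65^4 ≡ 39^2 = 1521 ≡ 65; 7 = 4 + 2 + 1, so 65^7 ≡ 65·39·65 ≡ 65 (mod 91)
Candidate 2: 26^2 = 676 ≡ 39; 26^4 ≡ 39^2 = 1521 ≡ 65; 7 = 4 + 2 + 1, so 26^7 ≡ 65·39·26 ≡ 26 (mod 91)
  → matches H(m) = 26

2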